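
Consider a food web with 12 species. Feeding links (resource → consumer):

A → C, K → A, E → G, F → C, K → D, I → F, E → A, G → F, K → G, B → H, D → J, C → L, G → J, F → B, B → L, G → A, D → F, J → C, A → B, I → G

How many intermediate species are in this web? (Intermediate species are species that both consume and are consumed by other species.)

7

Intermediate species (has both prey and predators): G, D, A, F, J, C, B.
Count: 7.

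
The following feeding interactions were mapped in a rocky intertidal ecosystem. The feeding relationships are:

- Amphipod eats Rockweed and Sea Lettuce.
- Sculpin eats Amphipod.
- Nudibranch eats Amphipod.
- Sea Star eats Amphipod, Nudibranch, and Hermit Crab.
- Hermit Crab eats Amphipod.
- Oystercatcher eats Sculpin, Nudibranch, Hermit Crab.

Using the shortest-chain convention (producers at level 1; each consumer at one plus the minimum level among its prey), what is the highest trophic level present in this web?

Producers (level 1): Sea Lettuce, Rockweed.
Following each consumer down to its lowest-level prey: Sea Lettuce → Amphipod → Hermit Crab → Oystercatcher (levels 1 through 4).
All prey of Oystercatcher (Hermit Crab 3, Sculpin 3, Nudibranch 3) are at level 3 or above, so Oystercatcher is at level 1 + 3 = 4.
Every consumer has at least one prey at level 3 or below, so none exceeds level 4.

4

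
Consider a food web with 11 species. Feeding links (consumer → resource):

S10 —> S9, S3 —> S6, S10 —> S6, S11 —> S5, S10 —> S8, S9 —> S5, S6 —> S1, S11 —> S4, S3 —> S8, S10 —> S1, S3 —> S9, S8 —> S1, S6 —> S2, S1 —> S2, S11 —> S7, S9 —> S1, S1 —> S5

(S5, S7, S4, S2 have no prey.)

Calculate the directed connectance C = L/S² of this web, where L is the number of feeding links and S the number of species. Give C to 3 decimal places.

C = 0.140

The web has S = 11 species and L = 17 feeding links.
C = L / S² = 17 / 121 = 0.1405 ≈ 0.140.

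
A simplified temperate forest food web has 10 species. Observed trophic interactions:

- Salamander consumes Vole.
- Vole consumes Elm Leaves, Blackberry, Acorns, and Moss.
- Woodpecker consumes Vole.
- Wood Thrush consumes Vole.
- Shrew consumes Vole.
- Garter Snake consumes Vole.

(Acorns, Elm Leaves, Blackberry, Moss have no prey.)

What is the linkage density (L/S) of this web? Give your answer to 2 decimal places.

L/S = 0.90

There are L = 9 links among S = 10 species.
L/S = 9/10 = 0.9000 ≈ 0.90.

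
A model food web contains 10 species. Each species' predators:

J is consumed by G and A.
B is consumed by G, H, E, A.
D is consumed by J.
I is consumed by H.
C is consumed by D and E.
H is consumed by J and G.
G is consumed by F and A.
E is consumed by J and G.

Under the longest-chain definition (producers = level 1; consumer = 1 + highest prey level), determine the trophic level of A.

Trophic level 5

B is a producer → level 1.
H eats B (level 1); other prey at levels: I 1 → level 2.
J eats H (level 2); other prey at levels: E 2, D 2 → level 3.
G eats J (level 3); other prey at levels: B 1, H 2, E 2 → level 4.
A eats G (level 4); other prey at levels: B 1, J 3 → level 5.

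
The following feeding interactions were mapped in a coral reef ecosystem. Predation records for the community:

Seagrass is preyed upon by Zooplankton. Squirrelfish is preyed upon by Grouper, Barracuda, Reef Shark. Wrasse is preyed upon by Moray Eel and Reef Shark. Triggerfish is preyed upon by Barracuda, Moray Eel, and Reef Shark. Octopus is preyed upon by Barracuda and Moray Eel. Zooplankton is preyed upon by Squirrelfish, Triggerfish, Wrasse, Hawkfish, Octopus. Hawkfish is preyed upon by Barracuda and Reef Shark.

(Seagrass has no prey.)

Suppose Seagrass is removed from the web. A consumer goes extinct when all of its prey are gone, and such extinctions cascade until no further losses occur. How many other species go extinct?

Remove Seagrass.
Round 1: Zooplankton (all prey gone) → extinct.
Round 2: Squirrelfish (all prey gone), Triggerfish (all prey gone), Hawkfish (all prey gone), Octopus (all prey gone), Wrasse (all prey gone) → extinct.
Round 3: Barracuda (all prey gone), Grouper (all prey gone), Moray Eel (all prey gone), Reef Shark (all prey gone) → extinct.
No further losses. Total secondary extinctions: 10.

10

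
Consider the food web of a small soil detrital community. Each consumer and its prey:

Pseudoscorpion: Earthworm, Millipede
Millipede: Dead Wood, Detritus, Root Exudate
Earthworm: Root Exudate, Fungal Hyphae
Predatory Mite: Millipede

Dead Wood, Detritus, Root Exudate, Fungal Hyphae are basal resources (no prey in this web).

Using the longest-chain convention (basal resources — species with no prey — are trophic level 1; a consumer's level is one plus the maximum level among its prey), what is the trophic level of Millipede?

Trophic level 2

Dead Wood has no prey (basal) → level 1.
Millipede eats Dead Wood (level 1); other prey at levels: Detritus 1, Root Exudate 1 → level 2.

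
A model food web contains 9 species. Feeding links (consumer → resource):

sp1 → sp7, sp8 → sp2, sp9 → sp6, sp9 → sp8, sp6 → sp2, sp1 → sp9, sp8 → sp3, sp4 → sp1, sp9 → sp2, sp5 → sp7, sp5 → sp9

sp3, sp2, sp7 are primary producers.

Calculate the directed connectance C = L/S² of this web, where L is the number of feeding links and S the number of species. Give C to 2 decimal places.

The web has S = 9 species and L = 11 feeding links.
C = L / S² = 11 / 81 = 0.1358 ≈ 0.14.

C = 0.14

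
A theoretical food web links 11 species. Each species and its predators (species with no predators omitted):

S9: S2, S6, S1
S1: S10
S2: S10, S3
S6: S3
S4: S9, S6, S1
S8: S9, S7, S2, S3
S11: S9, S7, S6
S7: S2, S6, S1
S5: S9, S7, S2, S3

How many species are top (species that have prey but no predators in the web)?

Top species (has prey, but nothing eats it): S10, S3.
Count: 2.

2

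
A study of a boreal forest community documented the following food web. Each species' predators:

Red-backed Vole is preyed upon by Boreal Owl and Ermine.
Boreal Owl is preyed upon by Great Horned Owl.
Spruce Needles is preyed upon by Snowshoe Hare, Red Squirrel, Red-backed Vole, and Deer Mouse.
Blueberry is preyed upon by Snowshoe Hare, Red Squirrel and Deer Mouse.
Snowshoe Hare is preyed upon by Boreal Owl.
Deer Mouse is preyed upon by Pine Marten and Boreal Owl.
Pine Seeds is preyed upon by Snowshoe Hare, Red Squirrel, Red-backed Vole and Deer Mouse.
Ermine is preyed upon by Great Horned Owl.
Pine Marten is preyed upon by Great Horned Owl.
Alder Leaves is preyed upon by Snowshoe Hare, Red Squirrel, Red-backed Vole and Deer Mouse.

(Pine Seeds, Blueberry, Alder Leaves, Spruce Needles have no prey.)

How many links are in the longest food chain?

One longest chain: Pine Seeds → Red-backed Vole → Ermine → Great Horned Owl.
It has 4 species and 3 links.

3 links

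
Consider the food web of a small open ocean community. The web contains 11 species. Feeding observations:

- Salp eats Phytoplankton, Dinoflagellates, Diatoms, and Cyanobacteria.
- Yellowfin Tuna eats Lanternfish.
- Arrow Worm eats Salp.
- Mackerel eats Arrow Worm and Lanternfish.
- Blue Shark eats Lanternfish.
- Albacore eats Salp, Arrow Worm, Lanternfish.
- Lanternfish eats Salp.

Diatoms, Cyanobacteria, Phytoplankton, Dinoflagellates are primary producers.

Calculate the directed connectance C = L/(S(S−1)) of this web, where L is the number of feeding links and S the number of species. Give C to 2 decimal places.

C = 0.12

The web has S = 11 species and L = 13 feeding links.
C = L / (S(S−1)) = 13 / 110 = 0.1182 ≈ 0.12.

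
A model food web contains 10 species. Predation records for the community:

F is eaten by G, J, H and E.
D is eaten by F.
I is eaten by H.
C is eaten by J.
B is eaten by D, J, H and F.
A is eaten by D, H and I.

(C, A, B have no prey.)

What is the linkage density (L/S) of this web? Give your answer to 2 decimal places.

L/S = 1.40

There are L = 14 links among S = 10 species.
L/S = 14/10 = 1.4000 ≈ 1.40.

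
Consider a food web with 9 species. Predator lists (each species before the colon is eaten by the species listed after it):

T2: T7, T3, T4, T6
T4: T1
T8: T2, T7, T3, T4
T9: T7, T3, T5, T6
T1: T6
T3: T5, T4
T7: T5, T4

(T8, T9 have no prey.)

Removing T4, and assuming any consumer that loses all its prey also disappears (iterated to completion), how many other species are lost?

Remove T4.
Round 1: T1 (all prey gone) → extinct.
No further losses. Total secondary extinctions: 1.

1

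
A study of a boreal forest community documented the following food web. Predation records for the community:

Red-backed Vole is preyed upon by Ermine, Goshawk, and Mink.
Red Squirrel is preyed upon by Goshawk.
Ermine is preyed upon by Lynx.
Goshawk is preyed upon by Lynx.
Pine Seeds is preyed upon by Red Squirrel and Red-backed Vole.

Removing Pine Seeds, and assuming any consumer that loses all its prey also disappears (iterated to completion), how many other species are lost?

6

Remove Pine Seeds.
Round 1: Red Squirrel (all prey gone), Red-backed Vole (all prey gone) → extinct.
Round 2: Goshawk (all prey gone), Mink (all prey gone), Ermine (all prey gone) → extinct.
Round 3: Lynx (all prey gone) → extinct.
No further losses. Total secondary extinctions: 6.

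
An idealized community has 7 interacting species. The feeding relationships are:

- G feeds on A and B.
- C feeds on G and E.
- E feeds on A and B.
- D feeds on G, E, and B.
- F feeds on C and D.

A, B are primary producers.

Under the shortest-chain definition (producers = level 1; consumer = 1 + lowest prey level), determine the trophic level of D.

B is a producer → level 1.
D eats B → level 2.

Trophic level 2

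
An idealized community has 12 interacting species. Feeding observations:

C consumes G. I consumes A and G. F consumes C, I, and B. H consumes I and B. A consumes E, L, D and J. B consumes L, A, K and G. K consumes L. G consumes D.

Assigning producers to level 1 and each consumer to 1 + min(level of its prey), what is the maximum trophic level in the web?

3

Producers (level 1): L, J, E, D.
Following each consumer down to its lowest-level prey: D → G → C (levels 1 through 3).
All prey of C (G 2) are at level 2 or above, so C is at level 1 + 2 = 3.
Every consumer has at least one prey at level 2 or below, so none exceeds level 3.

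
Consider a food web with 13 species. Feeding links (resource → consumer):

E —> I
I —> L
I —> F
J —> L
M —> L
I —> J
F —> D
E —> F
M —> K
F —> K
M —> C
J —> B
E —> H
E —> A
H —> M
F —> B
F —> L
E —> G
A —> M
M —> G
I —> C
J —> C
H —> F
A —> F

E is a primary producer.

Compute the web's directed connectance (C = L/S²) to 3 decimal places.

The web has S = 13 species and L = 24 feeding links.
C = L / S² = 24 / 169 = 0.1420 ≈ 0.142.

C = 0.142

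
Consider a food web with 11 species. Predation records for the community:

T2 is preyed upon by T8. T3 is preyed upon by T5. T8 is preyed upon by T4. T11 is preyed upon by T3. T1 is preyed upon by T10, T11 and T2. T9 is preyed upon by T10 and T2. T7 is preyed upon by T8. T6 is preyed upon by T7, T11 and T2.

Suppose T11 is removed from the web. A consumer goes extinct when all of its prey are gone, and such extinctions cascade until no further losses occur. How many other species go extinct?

Remove T11.
Round 1: T3 (all prey gone) → extinct.
Round 2: T5 (all prey gone) → extinct.
No further losses. Total secondary extinctions: 2.

2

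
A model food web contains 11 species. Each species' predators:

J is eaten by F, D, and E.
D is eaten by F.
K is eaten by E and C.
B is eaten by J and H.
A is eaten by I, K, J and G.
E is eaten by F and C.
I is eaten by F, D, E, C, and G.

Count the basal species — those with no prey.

2

Basal species (no prey listed): B, A.
Count: 2.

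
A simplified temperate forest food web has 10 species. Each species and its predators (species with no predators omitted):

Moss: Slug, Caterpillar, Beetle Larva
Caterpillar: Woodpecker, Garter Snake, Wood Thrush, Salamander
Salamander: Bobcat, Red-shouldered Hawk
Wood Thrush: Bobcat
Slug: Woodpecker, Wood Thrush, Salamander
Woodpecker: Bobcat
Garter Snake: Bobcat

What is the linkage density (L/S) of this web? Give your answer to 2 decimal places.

There are L = 15 links among S = 10 species.
L/S = 15/10 = 1.5000 ≈ 1.50.

L/S = 1.50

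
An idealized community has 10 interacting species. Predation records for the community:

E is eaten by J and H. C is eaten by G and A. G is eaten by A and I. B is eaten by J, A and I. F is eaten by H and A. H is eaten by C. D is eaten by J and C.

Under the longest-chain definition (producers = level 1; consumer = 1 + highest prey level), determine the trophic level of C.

F is a producer → level 1.
H eats F (level 1); other prey at levels: E 1 → level 2.
C eats H (level 2); other prey at levels: D 1 → level 3.

Trophic level 3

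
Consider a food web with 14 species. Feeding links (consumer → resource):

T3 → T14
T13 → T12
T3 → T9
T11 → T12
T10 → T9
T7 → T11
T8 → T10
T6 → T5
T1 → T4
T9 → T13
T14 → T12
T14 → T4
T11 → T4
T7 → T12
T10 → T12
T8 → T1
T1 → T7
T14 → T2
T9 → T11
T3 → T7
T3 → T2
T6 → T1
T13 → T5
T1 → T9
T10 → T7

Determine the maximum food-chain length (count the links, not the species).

4 links

One longest chain: T4 → T11 → T9 → T1 → T6.
It has 5 species and 4 links.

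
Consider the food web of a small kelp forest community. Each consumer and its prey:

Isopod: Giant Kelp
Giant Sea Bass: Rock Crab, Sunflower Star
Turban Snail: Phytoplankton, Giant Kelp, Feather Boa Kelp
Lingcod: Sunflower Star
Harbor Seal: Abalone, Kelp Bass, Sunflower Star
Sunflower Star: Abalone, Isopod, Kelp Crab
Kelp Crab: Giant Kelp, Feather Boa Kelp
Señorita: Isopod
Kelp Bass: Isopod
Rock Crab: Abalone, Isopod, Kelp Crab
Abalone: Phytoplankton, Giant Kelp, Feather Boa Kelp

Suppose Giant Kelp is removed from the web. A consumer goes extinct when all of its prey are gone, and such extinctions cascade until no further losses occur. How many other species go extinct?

Remove Giant Kelp.
Round 1: Isopod (all prey gone) → extinct.
Round 2: Kelp Bass (all prey gone), Señorita (all prey gone) → extinct.
No further losses. Total secondary extinctions: 3.

3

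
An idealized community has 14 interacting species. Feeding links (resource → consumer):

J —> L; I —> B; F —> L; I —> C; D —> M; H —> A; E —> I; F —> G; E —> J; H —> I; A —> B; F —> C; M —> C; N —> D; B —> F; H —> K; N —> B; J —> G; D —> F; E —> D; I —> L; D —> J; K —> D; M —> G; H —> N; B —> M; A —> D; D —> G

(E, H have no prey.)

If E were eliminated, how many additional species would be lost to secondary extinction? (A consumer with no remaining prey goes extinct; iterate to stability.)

Remove E.
Every predator of it retains at least one other prey: I still has H; D still has N, K, A; J still has D.
No consumer loses all prey, so no secondary extinctions occur.

0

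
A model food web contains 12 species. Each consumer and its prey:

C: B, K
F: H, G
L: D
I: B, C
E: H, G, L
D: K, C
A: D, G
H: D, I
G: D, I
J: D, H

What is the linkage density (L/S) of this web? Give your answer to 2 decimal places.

There are L = 20 links among S = 12 species.
L/S = 20/12 = 1.6667 ≈ 1.67.

L/S = 1.67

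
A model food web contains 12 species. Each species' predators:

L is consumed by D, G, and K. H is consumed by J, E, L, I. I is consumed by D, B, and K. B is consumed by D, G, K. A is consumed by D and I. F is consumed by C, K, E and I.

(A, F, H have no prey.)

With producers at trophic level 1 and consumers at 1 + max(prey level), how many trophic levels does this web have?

Producers (level 1): A, F, H.
A → I → B → G gives G level 4.
No species has a prey at level 4, so no species reaches level 5.

4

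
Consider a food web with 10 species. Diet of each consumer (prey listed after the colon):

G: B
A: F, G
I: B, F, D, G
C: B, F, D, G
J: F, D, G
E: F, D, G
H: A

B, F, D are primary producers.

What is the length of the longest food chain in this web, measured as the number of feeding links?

3 links

One longest chain: B → G → A → H.
It has 4 species and 3 links.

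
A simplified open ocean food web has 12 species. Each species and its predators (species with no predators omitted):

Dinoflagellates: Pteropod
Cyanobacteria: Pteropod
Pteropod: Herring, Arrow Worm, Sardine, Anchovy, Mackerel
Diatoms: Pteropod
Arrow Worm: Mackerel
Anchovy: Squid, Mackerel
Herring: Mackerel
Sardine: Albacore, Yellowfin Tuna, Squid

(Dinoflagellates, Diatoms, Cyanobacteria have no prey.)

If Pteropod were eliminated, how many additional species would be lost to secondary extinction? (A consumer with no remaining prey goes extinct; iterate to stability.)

Remove Pteropod.
Round 1: Herring (all prey gone), Arrow Worm (all prey gone), Sardine (all prey gone), Anchovy (all prey gone) → extinct.
Round 2: Albacore (all prey gone), Yellowfin Tuna (all prey gone), Squid (all prey gone), Mackerel (all prey gone) → extinct.
No further losses. Total secondary extinctions: 8.

8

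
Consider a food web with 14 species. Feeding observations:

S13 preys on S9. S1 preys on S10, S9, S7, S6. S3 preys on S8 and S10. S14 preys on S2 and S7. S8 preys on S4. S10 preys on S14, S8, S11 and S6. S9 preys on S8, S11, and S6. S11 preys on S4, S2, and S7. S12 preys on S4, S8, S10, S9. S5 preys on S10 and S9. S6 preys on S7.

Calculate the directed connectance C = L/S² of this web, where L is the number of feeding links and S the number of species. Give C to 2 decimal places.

C = 0.14

The web has S = 14 species and L = 27 feeding links.
C = L / S² = 27 / 196 = 0.1378 ≈ 0.14.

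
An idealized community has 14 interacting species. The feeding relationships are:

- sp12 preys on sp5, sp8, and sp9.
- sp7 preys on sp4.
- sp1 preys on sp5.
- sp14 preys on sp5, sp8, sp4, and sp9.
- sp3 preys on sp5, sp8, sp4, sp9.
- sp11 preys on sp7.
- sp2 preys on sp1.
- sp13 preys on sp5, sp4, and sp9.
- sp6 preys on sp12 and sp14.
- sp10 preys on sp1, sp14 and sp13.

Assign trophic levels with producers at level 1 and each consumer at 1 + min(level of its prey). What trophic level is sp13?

Trophic level 2

sp5 is a producer → level 1.
sp13 eats sp5 → level 2.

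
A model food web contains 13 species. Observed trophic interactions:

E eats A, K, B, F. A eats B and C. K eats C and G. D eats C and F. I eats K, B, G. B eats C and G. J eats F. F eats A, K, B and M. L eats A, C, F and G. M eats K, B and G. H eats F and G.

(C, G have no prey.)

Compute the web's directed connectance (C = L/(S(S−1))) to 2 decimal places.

C = 0.19

The web has S = 13 species and L = 29 feeding links.
C = L / (S(S−1)) = 29 / 156 = 0.1859 ≈ 0.19.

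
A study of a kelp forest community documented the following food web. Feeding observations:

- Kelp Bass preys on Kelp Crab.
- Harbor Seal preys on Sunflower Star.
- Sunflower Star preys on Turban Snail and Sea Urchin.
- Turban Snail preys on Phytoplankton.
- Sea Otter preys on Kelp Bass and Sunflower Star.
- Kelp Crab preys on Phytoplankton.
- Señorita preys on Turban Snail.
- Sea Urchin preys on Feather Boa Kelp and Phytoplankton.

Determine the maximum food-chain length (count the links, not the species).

3 links

One longest chain: Phytoplankton → Sea Urchin → Sunflower Star → Harbor Seal.
It has 4 species and 3 links.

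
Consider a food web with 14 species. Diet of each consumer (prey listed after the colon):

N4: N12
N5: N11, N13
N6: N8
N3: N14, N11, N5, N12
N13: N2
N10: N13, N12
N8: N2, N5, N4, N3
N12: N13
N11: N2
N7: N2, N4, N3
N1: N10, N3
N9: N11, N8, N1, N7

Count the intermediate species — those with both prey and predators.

10

Intermediate species (has both prey and predators): N11, N13, N5, N12, N10, N4, N3, N8, N1, N7.
Count: 10.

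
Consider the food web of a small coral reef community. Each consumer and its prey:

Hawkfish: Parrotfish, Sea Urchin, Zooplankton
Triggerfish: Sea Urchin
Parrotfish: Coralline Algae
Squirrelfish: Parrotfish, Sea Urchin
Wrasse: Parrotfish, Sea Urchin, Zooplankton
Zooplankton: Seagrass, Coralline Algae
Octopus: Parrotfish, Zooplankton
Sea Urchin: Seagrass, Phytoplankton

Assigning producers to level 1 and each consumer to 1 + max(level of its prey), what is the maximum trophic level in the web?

3

Producers (level 1): Seagrass, Phytoplankton, Coralline Algae.
Seagrass → Sea Urchin → Triggerfish gives Triggerfish level 3.
No species has a prey at level 3, so no species reaches level 4.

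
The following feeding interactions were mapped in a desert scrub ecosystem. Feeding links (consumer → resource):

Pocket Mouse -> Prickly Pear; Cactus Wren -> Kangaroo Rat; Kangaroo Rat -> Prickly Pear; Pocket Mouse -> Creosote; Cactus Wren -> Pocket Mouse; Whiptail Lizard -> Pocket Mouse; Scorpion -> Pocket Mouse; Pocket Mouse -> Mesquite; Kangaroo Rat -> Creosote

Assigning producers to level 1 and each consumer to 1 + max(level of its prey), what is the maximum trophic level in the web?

Producers (level 1): Prickly Pear, Mesquite, Creosote.
Prickly Pear → Kangaroo Rat → Cactus Wren gives Cactus Wren level 3.
No species has a prey at level 3, so no species reaches level 4.

3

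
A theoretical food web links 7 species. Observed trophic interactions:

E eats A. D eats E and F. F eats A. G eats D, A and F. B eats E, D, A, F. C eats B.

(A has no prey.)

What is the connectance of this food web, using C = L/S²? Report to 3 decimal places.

The web has S = 7 species and L = 12 feeding links.
C = L / S² = 12 / 49 = 0.2449 ≈ 0.245.

C = 0.245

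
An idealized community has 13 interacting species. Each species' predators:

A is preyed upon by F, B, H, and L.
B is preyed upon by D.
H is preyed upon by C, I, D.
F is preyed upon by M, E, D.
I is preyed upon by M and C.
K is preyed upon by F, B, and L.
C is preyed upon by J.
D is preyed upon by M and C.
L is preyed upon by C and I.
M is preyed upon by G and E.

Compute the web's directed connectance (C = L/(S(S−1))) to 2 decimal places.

The web has S = 13 species and L = 23 feeding links.
C = L / (S(S−1)) = 23 / 156 = 0.1474 ≈ 0.15.

C = 0.15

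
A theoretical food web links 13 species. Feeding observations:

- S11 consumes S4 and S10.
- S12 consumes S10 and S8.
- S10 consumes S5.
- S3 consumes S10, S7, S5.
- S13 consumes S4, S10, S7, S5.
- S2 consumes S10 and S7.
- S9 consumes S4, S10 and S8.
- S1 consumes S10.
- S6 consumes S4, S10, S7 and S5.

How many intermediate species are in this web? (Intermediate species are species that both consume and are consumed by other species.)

1

Intermediate species (has both prey and predators): S10.
Count: 1.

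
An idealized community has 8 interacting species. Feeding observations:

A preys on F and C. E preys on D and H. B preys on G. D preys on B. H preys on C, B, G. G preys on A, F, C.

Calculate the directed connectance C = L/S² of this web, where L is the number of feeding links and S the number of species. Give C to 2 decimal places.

C = 0.19

The web has S = 8 species and L = 12 feeding links.
C = L / S² = 12 / 64 = 0.1875 ≈ 0.19.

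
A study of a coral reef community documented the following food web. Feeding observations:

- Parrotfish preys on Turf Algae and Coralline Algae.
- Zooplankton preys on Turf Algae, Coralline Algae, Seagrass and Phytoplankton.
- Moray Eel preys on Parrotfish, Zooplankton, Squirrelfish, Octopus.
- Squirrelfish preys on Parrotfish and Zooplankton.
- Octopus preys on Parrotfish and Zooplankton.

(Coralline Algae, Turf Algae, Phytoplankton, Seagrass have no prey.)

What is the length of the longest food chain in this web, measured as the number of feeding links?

One longest chain: Coralline Algae → Zooplankton → Squirrelfish → Moray Eel.
It has 4 species and 3 links.

3 links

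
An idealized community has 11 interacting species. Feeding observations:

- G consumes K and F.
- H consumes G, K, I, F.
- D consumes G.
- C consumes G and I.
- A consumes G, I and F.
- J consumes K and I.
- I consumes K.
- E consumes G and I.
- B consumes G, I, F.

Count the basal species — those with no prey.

2

Basal species (no prey listed): K, F.
Count: 2.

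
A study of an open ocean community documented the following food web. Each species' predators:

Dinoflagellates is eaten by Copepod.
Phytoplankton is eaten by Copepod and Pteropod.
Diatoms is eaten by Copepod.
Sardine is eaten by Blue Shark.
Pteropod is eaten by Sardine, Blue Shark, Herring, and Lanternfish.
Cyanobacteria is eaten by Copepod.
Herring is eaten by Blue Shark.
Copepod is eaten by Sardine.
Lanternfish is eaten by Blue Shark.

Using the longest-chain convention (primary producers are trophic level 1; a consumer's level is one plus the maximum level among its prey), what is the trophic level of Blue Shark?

Trophic level 4

Phytoplankton is a producer → level 1.
Pteropod eats Phytoplankton → level 2.
Lanternfish eats Pteropod → level 3.
Blue Shark eats Lanternfish (level 3); other prey at levels: Pteropod 2, Sardine 3, Herring 3 → level 4.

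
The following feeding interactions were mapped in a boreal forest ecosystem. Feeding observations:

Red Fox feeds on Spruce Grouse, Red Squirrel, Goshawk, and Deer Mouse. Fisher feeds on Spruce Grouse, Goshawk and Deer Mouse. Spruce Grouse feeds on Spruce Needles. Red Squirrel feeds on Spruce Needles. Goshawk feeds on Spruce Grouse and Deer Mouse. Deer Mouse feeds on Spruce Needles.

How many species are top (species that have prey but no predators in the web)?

2

Top species (has prey, but nothing eats it): Fisher, Red Fox.
Count: 2.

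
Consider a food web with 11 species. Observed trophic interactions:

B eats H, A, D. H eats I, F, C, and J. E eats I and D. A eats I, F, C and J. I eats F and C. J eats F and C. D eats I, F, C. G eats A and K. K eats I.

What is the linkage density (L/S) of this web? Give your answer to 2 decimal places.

L/S = 2.09

There are L = 23 links among S = 11 species.
L/S = 23/11 = 2.0909 ≈ 2.09.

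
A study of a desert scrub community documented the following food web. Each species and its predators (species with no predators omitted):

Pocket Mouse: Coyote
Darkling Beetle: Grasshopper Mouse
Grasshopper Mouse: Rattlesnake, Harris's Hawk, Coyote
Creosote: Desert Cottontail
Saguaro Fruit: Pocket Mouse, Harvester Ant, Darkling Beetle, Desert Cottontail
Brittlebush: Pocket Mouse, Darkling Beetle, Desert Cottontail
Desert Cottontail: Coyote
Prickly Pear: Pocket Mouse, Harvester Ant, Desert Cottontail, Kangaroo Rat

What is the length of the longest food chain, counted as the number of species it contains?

One longest chain: Saguaro Fruit → Darkling Beetle → Grasshopper Mouse → Rattlesnake.
It has 4 species and 3 links.

4 species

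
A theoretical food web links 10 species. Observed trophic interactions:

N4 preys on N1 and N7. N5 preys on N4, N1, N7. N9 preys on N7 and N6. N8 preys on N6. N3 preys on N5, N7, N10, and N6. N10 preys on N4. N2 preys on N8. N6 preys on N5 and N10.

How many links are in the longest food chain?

5 links

One longest chain: N7 → N4 → N5 → N6 → N8 → N2.
It has 6 species and 5 links.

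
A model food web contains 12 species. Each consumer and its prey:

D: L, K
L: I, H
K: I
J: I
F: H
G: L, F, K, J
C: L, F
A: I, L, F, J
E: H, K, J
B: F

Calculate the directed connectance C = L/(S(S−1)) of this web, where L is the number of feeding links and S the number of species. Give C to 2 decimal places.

The web has S = 12 species and L = 21 feeding links.
C = L / (S(S−1)) = 21 / 132 = 0.1591 ≈ 0.16.

C = 0.16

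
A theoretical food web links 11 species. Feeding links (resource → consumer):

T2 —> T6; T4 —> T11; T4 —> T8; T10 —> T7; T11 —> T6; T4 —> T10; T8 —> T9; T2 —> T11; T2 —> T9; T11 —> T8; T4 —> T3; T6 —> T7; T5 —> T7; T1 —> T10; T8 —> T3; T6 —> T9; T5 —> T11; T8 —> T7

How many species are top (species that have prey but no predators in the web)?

3

Top species (has prey, but nothing eats it): T3, T9, T7.
Count: 3.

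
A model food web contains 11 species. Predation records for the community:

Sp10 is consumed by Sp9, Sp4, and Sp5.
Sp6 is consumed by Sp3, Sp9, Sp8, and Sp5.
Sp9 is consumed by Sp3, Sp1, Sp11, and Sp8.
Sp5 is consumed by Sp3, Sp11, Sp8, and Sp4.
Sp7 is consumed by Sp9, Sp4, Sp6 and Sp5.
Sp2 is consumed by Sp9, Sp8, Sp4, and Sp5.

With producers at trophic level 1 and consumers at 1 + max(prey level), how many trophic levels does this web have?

Producers (level 1): Sp10, Sp2, Sp7.
Sp7 → Sp6 → Sp5 → Sp8 gives Sp8 level 4.
No species has a prey at level 4, so no species reaches level 5.

4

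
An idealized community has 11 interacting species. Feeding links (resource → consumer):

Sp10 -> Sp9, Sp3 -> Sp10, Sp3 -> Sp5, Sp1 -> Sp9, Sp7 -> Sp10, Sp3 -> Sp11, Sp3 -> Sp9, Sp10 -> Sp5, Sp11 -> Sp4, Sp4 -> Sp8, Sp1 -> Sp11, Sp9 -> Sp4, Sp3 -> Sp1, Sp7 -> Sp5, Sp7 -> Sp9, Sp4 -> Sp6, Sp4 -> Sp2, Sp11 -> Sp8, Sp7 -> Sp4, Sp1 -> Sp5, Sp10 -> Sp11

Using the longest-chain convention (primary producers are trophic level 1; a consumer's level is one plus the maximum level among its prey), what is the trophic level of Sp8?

Trophic level 5

Sp3 is a producer → level 1.
Sp1 eats Sp3 → level 2.
Sp9 eats Sp1 (level 2); other prey at levels: Sp3 1, Sp7 1, Sp10 2 → level 3.
Sp4 eats Sp9 (level 3); other prey at levels: Sp7 1, Sp11 3 → level 4.
Sp8 eats Sp4 (level 4); other prey at levels: Sp11 3 → level 5.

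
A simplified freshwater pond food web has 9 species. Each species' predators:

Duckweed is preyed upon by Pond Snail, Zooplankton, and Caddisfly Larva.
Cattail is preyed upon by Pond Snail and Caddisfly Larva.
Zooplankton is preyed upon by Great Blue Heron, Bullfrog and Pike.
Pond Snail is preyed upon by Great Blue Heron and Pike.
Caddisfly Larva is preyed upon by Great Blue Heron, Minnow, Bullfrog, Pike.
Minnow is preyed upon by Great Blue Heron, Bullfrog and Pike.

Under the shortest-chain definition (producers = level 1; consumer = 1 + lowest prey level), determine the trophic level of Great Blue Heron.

Cattail is a producer → level 1.
Caddisfly Larva eats Cattail → level 2.
Great Blue Heron eats Caddisfly Larva → level 3.
No prey of Great Blue Heron is below level 2, so 3 is the minimum.

Trophic level 3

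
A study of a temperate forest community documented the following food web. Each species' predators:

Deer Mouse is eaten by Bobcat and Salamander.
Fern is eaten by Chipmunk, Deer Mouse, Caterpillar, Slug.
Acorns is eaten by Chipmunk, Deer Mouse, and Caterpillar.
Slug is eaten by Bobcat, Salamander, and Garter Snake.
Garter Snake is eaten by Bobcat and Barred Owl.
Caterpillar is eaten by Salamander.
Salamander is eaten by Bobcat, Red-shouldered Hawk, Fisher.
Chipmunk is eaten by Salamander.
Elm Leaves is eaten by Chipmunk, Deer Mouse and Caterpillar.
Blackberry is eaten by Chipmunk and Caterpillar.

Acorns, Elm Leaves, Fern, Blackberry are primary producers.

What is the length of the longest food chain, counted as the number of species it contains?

One longest chain: Fern → Slug → Garter Snake → Barred Owl.
It has 4 species and 3 links.

4 species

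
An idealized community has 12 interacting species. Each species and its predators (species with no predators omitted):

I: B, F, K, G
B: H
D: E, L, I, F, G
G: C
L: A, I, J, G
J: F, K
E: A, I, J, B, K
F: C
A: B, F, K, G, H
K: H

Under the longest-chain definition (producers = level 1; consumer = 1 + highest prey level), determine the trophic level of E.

Trophic level 2

D is a producer → level 1.
E eats D → level 2.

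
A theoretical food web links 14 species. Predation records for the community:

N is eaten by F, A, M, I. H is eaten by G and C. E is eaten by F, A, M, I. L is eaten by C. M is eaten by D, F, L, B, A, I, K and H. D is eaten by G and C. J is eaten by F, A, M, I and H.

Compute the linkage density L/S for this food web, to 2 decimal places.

There are L = 26 links among S = 14 species.
L/S = 26/14 = 1.8571 ≈ 1.86.

L/S = 1.86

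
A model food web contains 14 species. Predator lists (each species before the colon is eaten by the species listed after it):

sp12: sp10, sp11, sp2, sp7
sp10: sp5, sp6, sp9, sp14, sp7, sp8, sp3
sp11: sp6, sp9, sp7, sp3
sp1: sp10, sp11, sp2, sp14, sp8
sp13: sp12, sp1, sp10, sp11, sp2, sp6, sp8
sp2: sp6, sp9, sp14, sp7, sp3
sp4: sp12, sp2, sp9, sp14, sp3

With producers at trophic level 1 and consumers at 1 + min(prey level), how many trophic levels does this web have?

3

Producers (level 1): sp4, sp13.
Following each consumer down to its lowest-level prey: sp4 → sp12 → sp7 (levels 1 through 3).
All prey of sp7 (sp12 2, sp10 2, sp11 2, sp2 2) are at level 2 or above, so sp7 is at level 1 + 2 = 3.
Every consumer has at least one prey at level 2 or below, so none exceeds level 3.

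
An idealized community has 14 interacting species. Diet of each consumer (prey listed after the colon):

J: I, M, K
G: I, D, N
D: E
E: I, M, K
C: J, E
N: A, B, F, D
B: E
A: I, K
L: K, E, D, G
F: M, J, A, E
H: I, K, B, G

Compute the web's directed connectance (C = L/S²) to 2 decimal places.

C = 0.16

The web has S = 14 species and L = 31 feeding links.
C = L / S² = 31 / 196 = 0.1582 ≈ 0.16.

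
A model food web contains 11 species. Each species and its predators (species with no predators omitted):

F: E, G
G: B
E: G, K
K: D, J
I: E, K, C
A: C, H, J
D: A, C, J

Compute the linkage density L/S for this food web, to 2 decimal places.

There are L = 16 links among S = 11 species.
L/S = 16/11 = 1.4545 ≈ 1.45.

L/S = 1.45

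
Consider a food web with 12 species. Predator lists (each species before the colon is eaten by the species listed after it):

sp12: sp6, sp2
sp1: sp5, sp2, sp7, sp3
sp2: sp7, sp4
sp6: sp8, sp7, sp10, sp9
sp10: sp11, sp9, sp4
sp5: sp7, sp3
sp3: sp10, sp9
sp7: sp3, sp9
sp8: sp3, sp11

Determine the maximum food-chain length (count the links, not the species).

One longest chain: sp12 → sp6 → sp8 → sp3 → sp10 → sp11.
It has 6 species and 5 links.

5 links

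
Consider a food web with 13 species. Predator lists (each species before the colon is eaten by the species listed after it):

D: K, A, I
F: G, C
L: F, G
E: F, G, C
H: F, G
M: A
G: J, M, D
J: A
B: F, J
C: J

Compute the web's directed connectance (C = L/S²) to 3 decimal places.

C = 0.118

The web has S = 13 species and L = 20 feeding links.
C = L / S² = 20 / 169 = 0.1183 ≈ 0.118.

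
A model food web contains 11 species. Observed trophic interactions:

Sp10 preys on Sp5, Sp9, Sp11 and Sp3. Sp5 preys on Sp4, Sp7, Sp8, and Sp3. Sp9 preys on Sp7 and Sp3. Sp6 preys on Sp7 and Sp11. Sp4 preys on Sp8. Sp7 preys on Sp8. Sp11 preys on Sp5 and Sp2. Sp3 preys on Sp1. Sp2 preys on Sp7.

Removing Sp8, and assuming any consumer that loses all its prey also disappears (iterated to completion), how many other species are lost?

3

Remove Sp8.
Round 1: Sp4 (all prey gone), Sp7 (all prey gone) → extinct.
Round 2: Sp2 (all prey gone) → extinct.
No further losses. Total secondary extinctions: 3.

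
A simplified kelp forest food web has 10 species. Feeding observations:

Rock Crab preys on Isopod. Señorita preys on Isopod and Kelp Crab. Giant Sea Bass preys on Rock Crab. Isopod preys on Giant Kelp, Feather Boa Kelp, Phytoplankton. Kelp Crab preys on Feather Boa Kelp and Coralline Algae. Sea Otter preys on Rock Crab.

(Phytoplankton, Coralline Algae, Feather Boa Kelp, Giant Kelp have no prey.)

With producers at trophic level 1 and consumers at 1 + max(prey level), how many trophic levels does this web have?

Producers (level 1): Phytoplankton, Coralline Algae, Feather Boa Kelp, Giant Kelp.
Phytoplankton → Isopod → Rock Crab → Sea Otter gives Sea Otter level 4.
No species has a prey at level 4, so no species reaches level 5.

4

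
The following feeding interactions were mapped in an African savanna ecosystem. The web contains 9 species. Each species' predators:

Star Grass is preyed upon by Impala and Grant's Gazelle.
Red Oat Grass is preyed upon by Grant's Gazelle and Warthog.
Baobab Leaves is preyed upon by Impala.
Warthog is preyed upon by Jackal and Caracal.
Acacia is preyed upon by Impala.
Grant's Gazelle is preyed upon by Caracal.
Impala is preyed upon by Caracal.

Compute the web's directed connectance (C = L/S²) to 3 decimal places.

C = 0.123

The web has S = 9 species and L = 10 feeding links.
C = L / S² = 10 / 81 = 0.1235 ≈ 0.123.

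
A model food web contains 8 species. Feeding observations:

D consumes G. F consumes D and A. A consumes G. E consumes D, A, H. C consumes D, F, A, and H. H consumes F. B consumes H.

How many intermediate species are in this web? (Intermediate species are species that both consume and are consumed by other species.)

4

Intermediate species (has both prey and predators): D, A, F, H.
Count: 4.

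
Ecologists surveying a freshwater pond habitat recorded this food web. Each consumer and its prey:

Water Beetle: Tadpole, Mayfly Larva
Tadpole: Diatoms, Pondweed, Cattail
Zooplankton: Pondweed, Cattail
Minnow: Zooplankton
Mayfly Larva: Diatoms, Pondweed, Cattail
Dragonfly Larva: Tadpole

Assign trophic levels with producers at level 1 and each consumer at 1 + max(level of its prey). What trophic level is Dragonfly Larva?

Diatoms is a producer → level 1.
Tadpole eats Diatoms (level 1); other prey at levels: Pondweed 1, Cattail 1 → level 2.
Dragonfly Larva eats Tadpole → level 3.

Trophic level 3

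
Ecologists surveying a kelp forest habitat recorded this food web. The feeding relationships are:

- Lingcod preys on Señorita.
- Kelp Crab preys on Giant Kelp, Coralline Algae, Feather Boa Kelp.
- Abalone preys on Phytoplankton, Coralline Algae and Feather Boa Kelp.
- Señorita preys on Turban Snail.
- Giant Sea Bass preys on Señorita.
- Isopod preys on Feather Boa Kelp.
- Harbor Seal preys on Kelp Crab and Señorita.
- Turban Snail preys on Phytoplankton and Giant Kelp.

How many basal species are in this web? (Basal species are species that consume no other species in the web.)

4

Basal species (no prey listed): Coralline Algae, Giant Kelp, Feather Boa Kelp, Phytoplankton.
Count: 4.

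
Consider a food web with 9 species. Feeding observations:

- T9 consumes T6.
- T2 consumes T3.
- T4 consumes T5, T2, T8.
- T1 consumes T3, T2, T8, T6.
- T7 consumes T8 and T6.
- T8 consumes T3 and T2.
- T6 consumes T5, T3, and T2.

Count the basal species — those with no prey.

2

Basal species (no prey listed): T3, T5.
Count: 2.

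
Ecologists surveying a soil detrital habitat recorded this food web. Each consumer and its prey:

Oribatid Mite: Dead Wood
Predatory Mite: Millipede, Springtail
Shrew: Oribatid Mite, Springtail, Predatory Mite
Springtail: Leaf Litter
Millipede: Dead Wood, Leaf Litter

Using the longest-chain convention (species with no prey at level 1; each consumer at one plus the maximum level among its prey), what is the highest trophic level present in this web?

Basal resources (level 1): Dead Wood, Leaf Litter.
Dead Wood → Millipede → Predatory Mite → Shrew gives Shrew level 4.
No species has a prey at level 4, so no species reaches level 5.

4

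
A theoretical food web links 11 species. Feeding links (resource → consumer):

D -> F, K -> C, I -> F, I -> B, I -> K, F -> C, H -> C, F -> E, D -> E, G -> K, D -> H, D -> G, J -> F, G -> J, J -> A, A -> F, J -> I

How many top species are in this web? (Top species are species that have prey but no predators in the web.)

3

Top species (has prey, but nothing eats it): B, C, E.
Count: 3.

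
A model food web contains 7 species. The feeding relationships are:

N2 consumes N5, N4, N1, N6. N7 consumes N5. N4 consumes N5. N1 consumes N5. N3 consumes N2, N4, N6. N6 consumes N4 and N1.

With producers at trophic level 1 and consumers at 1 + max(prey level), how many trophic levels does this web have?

5

Producers (level 1): N5.
N5 → N1 → N6 → N2 → N3 gives N3 level 5.
No species has a prey at level 5, so no species reaches level 6.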